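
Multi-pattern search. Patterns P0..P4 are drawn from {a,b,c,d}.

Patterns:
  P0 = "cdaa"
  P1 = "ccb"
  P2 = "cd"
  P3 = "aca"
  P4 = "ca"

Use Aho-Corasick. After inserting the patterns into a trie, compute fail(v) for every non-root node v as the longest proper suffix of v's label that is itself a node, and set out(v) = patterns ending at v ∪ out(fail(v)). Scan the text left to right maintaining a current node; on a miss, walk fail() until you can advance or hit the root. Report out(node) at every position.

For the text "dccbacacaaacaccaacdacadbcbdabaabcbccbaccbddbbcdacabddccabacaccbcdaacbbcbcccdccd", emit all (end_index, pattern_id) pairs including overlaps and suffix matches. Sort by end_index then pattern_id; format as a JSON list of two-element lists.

Build automaton:
Trie (insert patterns):
  0='ε' goto a→7 c→1
  1='c' goto a→10 c→5 d→2
  2='cd' goto a→3  [P2 ends]
  3='cda' goto a→4
  4='cdaa' goto ·  [P0 ends]
  5='cc' goto b→6
  6='ccb' goto ·  [P1 ends]
  7='a' goto c→8
  8='ac' goto a→9
  9='aca' goto ·  [P3 ends]
  10='ca' goto ·  [P4 ends]

BFS fail/out derivation:
  fail(1) 'c': from fail(0)=0 chase 'c': 0 ⇒ 0;  out=∅∪out(0)=∅
  fail(7) 'a': from fail(0)=0 chase 'a': 0 ⇒ 0;  out=∅∪out(0)=∅
  fail(2) 'cd': from fail(1)=0 chase 'd': 0 ⇒ 0;  out={2}∪out(0)={2}
  fail(5) 'cc': from fail(1)=0 chase 'c': 0 ⇒ 1;  out=∅∪out(1)=∅
  fail(8) 'ac': from fail(7)=0 chase 'c': 0 ⇒ 1;  out=∅∪out(1)=∅
  fail(10) 'ca': from fail(1)=0 chase 'a': 0 ⇒ 7;  out={4}∪out(7)={4}
  fail(3) 'cda': from fail(2)=0 chase 'a': 0 ⇒ 7;  out=∅∪out(7)=∅
  fail(6) 'ccb': from fail(5)=1 chase 'b': 1→0 ⇒ 0;  out={1}∪out(0)={1}
  fail(9) 'aca': from fail(8)=1 chase 'a': 1 ⇒ 10;  out={3}∪out(10)={3,4}
  fail(4) 'cdaa': from fail(3)=7 chase 'a': 7→0 ⇒ 7;  out={0}∪out(7)={0}

Text stream:
pos 0 'd': at 0
pos 1 'c': at 1
pos 2 'c': at 5
pos 3 'b': at 6  → match P1@[1:3]
pos 4 'a': at 7 (fail-walked)
pos 5 'c': at 8
pos 6 'a': at 9  → match P3@[4:6],P4@[5:6]
pos 7 'c': at 8 (fail-walked)
pos 8 'a': at 9  → match P3@[6:8],P4@[7:8]
pos 9 'a': at 7 (fail-walked)
pos 10 'a': at 7 (fail-walked)
pos 11 'c': at 8
pos 12 'a': at 9  → match P3@[10:12],P4@[11:12]
pos 13 'c': at 8 (fail-walked)
pos 14 'c': at 5 (fail-walked)
pos 15 'a': at 10 (fail-walked)  → match P4@[14:15]
pos 16 'a': at 7 (fail-walked)
pos 17 'c': at 8
pos 18 'd': at 2 (fail-walked)  → match P2@[17:18]
pos 19 'a': at 3
pos 20 'c': at 8 (fail-walked)
pos 21 'a': at 9  → match P3@[19:21],P4@[20:21]
pos 22 'd': at 0 (fail-walked)
pos 23 'b': at 0
pos 24 'c': at 1
pos 25 'b': at 0 (fail-walked)
pos 26 'd': at 0
pos 27 'a': at 7
pos 28 'b': at 0 (fail-walked)
pos 29 'a': at 7
pos 30 'a': at 7 (fail-walked)
pos 31 'b': at 0 (fail-walked)
pos 32 'c': at 1
pos 33 'b': at 0 (fail-walked)
pos 34 'c': at 1
pos 35 'c': at 5
pos 36 'b': at 6  → match P1@[34:36]
pos 37 'a': at 7 (fail-walked)
pos 38 'c': at 8
pos 39 'c': at 5 (fail-walked)
pos 40 'b': at 6  → match P1@[38:40]
pos 41 'd': at 0 (fail-walked)
pos 42 'd': at 0
pos 43 'b': at 0
pos 44 'b': at 0
pos 45 'c': at 1
pos 46 'd': at 2  → match P2@[45:46]
pos 47 'a': at 3
pos 48 'c': at 8 (fail-walked)
pos 49 'a': at 9  → match P3@[47:49],P4@[48:49]
pos 50 'b': at 0 (fail-walked)
pos 51 'd': at 0
pos 52 'd': at 0
pos 53 'c': at 1
pos 54 'c': at 5
pos 55 'a': at 10 (fail-walked)  → match P4@[54:55]
pos 56 'b': at 0 (fail-walked)
pos 57 'a': at 7
pos 58 'c': at 8
pos 59 'a': at 9  → match P3@[57:59],P4@[58:59]
pos 60 'c': at 8 (fail-walked)
pos 61 'c': at 5 (fail-walked)
pos 62 'b': at 6  → match P1@[60:62]
pos 63 'c': at 1 (fail-walked)
pos 64 'd': at 2  → match P2@[63:64]
pos 65 'a': at 3
pos 66 'a': at 4  → match P0@[63:66]
pos 67 'c': at 8 (fail-walked)
pos 68 'b': at 0 (fail-walked)
pos 69 'b': at 0
pos 70 'c': at 1
pos 71 'b': at 0 (fail-walked)
pos 72 'c': at 1
pos 73 'c': at 5
pos 74 'c': at 5 (fail-walked)
pos 75 'd': at 2 (fail-walked)  → match P2@[74:75]
pos 76 'c': at 1 (fail-walked)
pos 77 'c': at 5
pos 78 'd': at 2 (fail-walked)  → match P2@[77:78]

All matches (sorted): [[3,1],[6,3],[6,4],[8,3],[8,4],[12,3],[12,4],[15,4],[18,2],[21,3],[21,4],[36,1],[40,1],[46,2],[49,3],[49,4],[55,4],[59,3],[59,4],[62,1],[64,2],[66,0],[75,2],[78,2]]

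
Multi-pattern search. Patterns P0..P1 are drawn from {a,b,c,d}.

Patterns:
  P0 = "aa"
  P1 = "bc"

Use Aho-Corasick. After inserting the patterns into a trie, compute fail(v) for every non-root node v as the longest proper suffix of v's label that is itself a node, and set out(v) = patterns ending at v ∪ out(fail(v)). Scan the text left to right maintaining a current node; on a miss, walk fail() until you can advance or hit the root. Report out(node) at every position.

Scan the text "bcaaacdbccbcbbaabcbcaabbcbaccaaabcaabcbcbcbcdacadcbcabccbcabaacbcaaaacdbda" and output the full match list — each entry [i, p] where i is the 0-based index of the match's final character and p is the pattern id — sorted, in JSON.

Construct AC machine:
Trie nodes:
  0='ε' goto a→1 b→3
  1='a' goto a→2
  2='aa' goto ·  [P0 ends]
  3='b' goto c→4
  4='bc' goto ·  [P1 ends]

Failure links (BFS by depth):
  n1('a'): parent n0 fail=0; on 'a' 0 → fail=0;  out ∅∪∅=∅
  n3('b'): parent n0 fail=0; on 'b' 0 → fail=0;  out ∅∪∅=∅
  n2('aa'): parent n1 fail=0; on 'a' 0 → fail=1;  out {0}∪∅={0}
  n4('bc'): parent n3 fail=0; on 'c' 0 → fail=0;  out {1}∪∅={1}

Text stream:
i=0 'b': node 0→3
i=1 'c': node 3→4  → match P1@[0:1]
i=2 'a': node 4→1 (via fail)
i=3 'a': node 1→2  → match P0@[2:3]
i=4 'a': node 2→2 (via fail)  → match P0@[3:4]
i=5 'c': node 2→0 (via fail)
i=6 'd': node 0→0
i=7 'b': node 0→3
i=8 'c': node 3→4  → match P1@[7:8]
i=9 'c': node 4→0 (via fail)
i=10 'b': node 0→3
i=11 'c': node 3→4  → match P1@[10:11]
i=12 'b': node 4→3 (via fail)
i=13 'b': node 3→3 (via fail)
i=14 'a': node 3→1 (via fail)
i=15 'a': node 1→2  → match P0@[14:15]
i=16 'b': node 2→3 (via fail)
i=17 'c': node 3→4  → match P1@[16:17]
i=18 'b': node 4→3 (via fail)
i=19 'c': node 3→4  → match P1@[18:19]
i=20 'a': node 4→1 (via fail)
i=21 'a': node 1→2  → match P0@[20:21]
i=22 'b': node 2→3 (via fail)
i=23 'b': node 3→3 (via fail)
i=24 'c': node 3→4  → match P1@[23:24]
i=25 'b': node 4→3 (via fail)
i=26 'a': node 3→1 (via fail)
i=27 'c': node 1→0 (via fail)
i=28 'c': node 0→0
i=29 'a': node 0→1
i=30 'a': node 1→2  → match P0@[29:30]
i=31 'a': node 2→2 (via fail)  → match P0@[30:31]
i=32 'b': node 2→3 (via fail)
i=33 'c': node 3→4  → match P1@[32:33]
i=34 'a': node 4→1 (via fail)
i=35 'a': node 1→2  → match P0@[34:35]
i=36 'b': node 2→3 (via fail)
i=37 'c': node 3→4  → match P1@[36:37]
i=38 'b': node 4→3 (via fail)
i=39 'c': node 3→4  → match P1@[38:39]
i=40 'b': node 4→3 (via fail)
i=41 'c': node 3→4  → match P1@[40:41]
i=42 'b': node 4→3 (via fail)
i=43 'c': node 3→4  → match P1@[42:43]
i=44 'd': node 4→0 (via fail)
i=45 'a': node 0→1
i=46 'c': node 1→0 (via fail)
i=47 'a': node 0→1
i=48 'd': node 1→0 (via fail)
i=49 'c': node 0→0
i=50 'b': node 0→3
i=51 'c': node 3→4  → match P1@[50:51]
i=52 'a': node 4→1 (via fail)
i=53 'b': node 1→3 (via fail)
i=54 'c': node 3→4  → match P1@[53:54]
i=55 'c': node 4→0 (via fail)
i=56 'b': node 0→3
i=57 'c': node 3→4  → match P1@[56:57]
i=58 'a': node 4→1 (via fail)
i=59 'b': node 1→3 (via fail)
i=60 'a': node 3→1 (via fail)
i=61 'a': node 1→2  → match P0@[60:61]
i=62 'c': node 2→0 (via fail)
i=63 'b': node 0→3
i=64 'c': node 3→4  → match P1@[63:64]
i=65 'a': node 4→1 (via fail)
i=66 'a': node 1→2  → match P0@[65:66]
i=67 'a': node 2→2 (via fail)  → match P0@[66:67]
i=68 'a': node 2→2 (via fail)  → match P0@[67:68]
i=69 'c': node 2→0 (via fail)
i=70 'd': node 0→0
i=71 'b': node 0→3
i=72 'd': node 3→0 (via fail)
i=73 'a': node 0→1

Result: [[1,1],[3,0],[4,0],[8,1],[11,1],[15,0],[17,1],[19,1],[21,0],[24,1],[30,0],[31,0],[33,1],[35,0],[37,1],[39,1],[41,1],[43,1],[51,1],[54,1],[57,1],[61,0],[64,1],[66,0],[67,0],[68,0]]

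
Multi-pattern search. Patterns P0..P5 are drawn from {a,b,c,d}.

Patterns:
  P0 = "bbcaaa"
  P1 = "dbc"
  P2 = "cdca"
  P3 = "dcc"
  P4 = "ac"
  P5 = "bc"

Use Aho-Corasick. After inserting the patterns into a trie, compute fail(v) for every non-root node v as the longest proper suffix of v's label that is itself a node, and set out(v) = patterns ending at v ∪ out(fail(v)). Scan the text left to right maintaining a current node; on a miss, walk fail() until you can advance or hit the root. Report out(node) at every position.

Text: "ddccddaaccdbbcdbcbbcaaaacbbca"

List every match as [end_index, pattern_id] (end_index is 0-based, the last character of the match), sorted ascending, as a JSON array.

Build automaton:
Trie nodes:
  n0 'ε': a→16 b→1 c→10 d→7
  n1 'b': b→2 c→18
  n2 'bb': c→3
  n3 'bbc': a→4
  n4 'bbca': a→5
  n5 'bbcaa': a→6
  n6 'bbcaaa': ·  [P0 ends]
  n7 'd': b→8 c→14
  n8 'db': c→9
  n9 'dbc': ·  [P1 ends]
  n10 'c': d→11
  n11 'cd': c→12
  n12 'cdc': a→13
  n13 'cdca': ·  [P2 ends]
  n14 'dc': c→15
  n15 'dcc': ·  [P3 ends]
  n16 'a': c→17
  n17 'ac': ·  [P4 ends]
  n18 'bc': ·  [P5 ends]

Failure links (BFS by depth):
  n1('b'): parent n0 fail=0; on 'b' 0 → fail=0;  out ∅∪∅=∅
  n7('d'): parent n0 fail=0; on 'd' 0 → fail=0;  out ∅∪∅=∅
  n10('c'): parent n0 fail=0; on 'c' 0 → fail=0;  out ∅∪∅=∅
  n16('a'): parent n0 fail=0; on 'a' 0 → fail=0;  out ∅∪∅=∅
  n2('bb'): parent n1 fail=0; on 'b' 0 → fail=1;  out ∅∪∅=∅
  n8('db'): parent n7 fail=0; on 'b' 0 → fail=1;  out ∅∪∅=∅
  n11('cd'): parent n10 fail=0; on 'd' 0 → fail=7;  out ∅∪∅=∅
  n14('dc'): parent n7 fail=0; on 'c' 0 → fail=10;  out ∅∪∅=∅
  n17('ac'): parent n16 fail=0; on 'c' 0 → fail=10;  out {4}∪∅={4}
  n18('bc'): parent n1 fail=0; on 'c' 0 → fail=10;  out {5}∪∅={5}
  n3('bbc'): parent n2 fail=1; on 'c' 1 → fail=18;  out ∅∪{5}={5}
  n9('dbc'): parent n8 fail=1; on 'c' 1 → fail=18;  out {1}∪{5}={1,5}
  n12('cdc'): parent n11 fail=7; on 'c' 7 → fail=14;  out ∅∪∅=∅
  n15('dcc'): parent n14 fail=10; on 'c' 10→0 → fail=10;  out {3}∪∅={3}
  n4('bbca'): parent n3 fail=18; on 'a' 18→10→0 → fail=16;  out ∅∪∅=∅
  n13('cdca'): parent n12 fail=14; on 'a' 14→10→0 → fail=16;  out {2}∪∅={2}
  n5('bbcaa'): parent n4 fail=16; on 'a' 16→0 → fail=16;  out ∅∪∅=∅
  n6('bbcaaa'): parent n5 fail=16; on 'a' 16→0 → fail=16;  out {0}∪∅={0}

Text stream:
i=0 'd': node 0→7
i=1 'd': node 7→7 ·f
i=2 'c': node 7→14
i=3 'c': node 14→15  ** P3@[1:3]
i=4 'd': node 15→11 ·f
i=5 'd': node 11→7 ·f
i=6 'a': node 7→16 ·f
i=7 'a': node 16→16 ·f
i=8 'c': node 16→17  ** P4@[7:8]
i=9 'c': node 17→10 ·f
i=10 'd': node 10→11
i=11 'b': node 11→8 ·f
i=12 'b': node 8→2 ·f
i=13 'c': node 2→3  ** P5@[12:13]
i=14 'd': node 3→11 ·f
i=15 'b': node 11→8 ·f
i=16 'c': node 8→9  ** P1@[14:16],P5@[15:16]
i=17 'b': node 9→1 ·f
i=18 'b': node 1→2
i=19 'c': node 2→3  ** P5@[18:19]
i=20 'a': node 3→4
i=21 'a': node 4→5
i=22 'a': node 5→6  ** P0@[17:22]
i=23 'a': node 6→16 ·f
i=24 'c': node 16→17  ** P4@[23:24]
i=25 'b': node 17→1 ·f
i=26 'b': node 1→2
i=27 'c': node 2→3  ** P5@[26:27]
i=28 'a': node 3→4

Matches: [[3,3],[8,4],[13,5],[16,1],[16,5],[19,5],[22,0],[24,4],[27,5]]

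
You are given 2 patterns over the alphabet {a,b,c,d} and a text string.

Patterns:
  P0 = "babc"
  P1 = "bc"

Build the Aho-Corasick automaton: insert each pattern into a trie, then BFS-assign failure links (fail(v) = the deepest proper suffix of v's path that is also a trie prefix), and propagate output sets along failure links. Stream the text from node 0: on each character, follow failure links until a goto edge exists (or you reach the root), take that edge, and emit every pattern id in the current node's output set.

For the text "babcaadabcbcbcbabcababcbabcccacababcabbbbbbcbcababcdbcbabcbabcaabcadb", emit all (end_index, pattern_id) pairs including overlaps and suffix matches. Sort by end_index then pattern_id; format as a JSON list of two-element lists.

Build:
Trie (insert patterns):
  n0 'ε': b→1
  n1 'b': a→2 c→5
  n2 'ba': b→3
  n3 'bab': c→4
  n4 'babc': ·  [P0 ends]
  n5 'bc': ·  [P1 ends]

Failure links (BFS by depth):
  n1('b'): parent n0 fail=0; on 'b' 0 → fail=0;  out ∅∪∅=∅
  n2('ba'): parent n1 fail=0; on 'a' 0 → fail=0;  out ∅∪∅=∅
  n5('bc'): parent n1 fail=0; on 'c' 0 → fail=0;  out {1}∪∅={1}
  n3('bab'): parent n2 fail=0; on 'b' 0 → fail=1;  out ∅∪∅=∅
  n4('babc'): parent n3 fail=1; on 'c' 1 → fail=5;  out {0}∪{1}={0,1}

Scan:
i=0 'b': node 0→1
i=1 'a': node 1→2
i=2 'b': node 2→3
i=3 'c': node 3→4  → match P0@[0:3],P1@[2:3]
i=4 'a': node 4→0 (fail-walked)
i=5 'a': node 0→0
i=6 'd': node 0→0
i=7 'a': node 0→0
i=8 'b': node 0→1
i=9 'c': node 1→5  → match P1@[8:9]
i=10 'b': node 5→1 (fail-walked)
i=11 'c': node 1→5  → match P1@[10:11]
i=12 'b': node 5→1 (fail-walked)
i=13 'c': node 1→5  → match P1@[12:13]
i=14 'b': node 5→1 (fail-walked)
i=15 'a': node 1→2
i=16 'b': node 2→3
i=17 'c': node 3→4  → match P0@[14:17],P1@[16:17]
i=18 'a': node 4→0 (fail-walked)
i=19 'b': node 0→1
i=20 'a': node 1→2
i=21 'b': node 2→3
i=22 'c': node 3→4  → match P0@[19:22],P1@[21:22]
i=23 'b': node 4→1 (fail-walked)
i=24 'a': node 1→2
i=25 'b': node 2→3
i=26 'c': node 3→4  → match P0@[23:26],P1@[25:26]
i=27 'c': node 4→0 (fail-walked)
i=28 'c': node 0→0
i=29 'a': node 0→0
i=30 'c': node 0→0
i=31 'a': node 0→0
i=32 'b': node 0→1
i=33 'a': node 1→2
i=34 'b': node 2→3
i=35 'c': node 3→4  → match P0@[32:35],P1@[34:35]
i=36 'a': node 4→0 (fail-walked)
i=37 'b': node 0→1
i=38 'b': node 1→1 (fail-walked)
i=39 'b': node 1→1 (fail-walked)
i=40 'b': node 1→1 (fail-walked)
i=41 'b': node 1→1 (fail-walked)
i=42 'b': node 1→1 (fail-walked)
i=43 'c': node 1→5  → match P1@[42:43]
i=44 'b': node 5→1 (fail-walked)
i=45 'c': node 1→5  → match P1@[44:45]
i=46 'a': node 5→0 (fail-walked)
i=47 'b': node 0→1
i=48 'a': node 1→2
i=49 'b': node 2→3
i=50 'c': node 3→4  → match P0@[47:50],P1@[49:50]
i=51 'd': node 4→0 (fail-walked)
i=52 'b': node 0→1
i=53 'c': node 1→5  → match P1@[52:53]
i=54 'b': node 5→1 (fail-walked)
i=55 'a': node 1→2
i=56 'b': node 2→3
i=57 'c': node 3→4  → match P0@[54:57],P1@[56:57]
i=58 'b': node 4→1 (fail-walked)
i=59 'a': node 1→2
i=60 'b': node 2→3
i=61 'c': node 3→4  → match P0@[58:61],P1@[60:61]
i=62 'a': node 4→0 (fail-walked)
i=63 'a': node 0→0
i=64 'b': node 0→1
i=65 'c': node 1→5  → match P1@[64:65]
i=66 'a': node 5→0 (fail-walked)
i=67 'd': node 0→0
i=68 'b': node 0→1

Result: [[3,0],[3,1],[9,1],[11,1],[13,1],[17,0],[17,1],[22,0],[22,1],[26,0],[26,1],[35,0],[35,1],[43,1],[45,1],[50,0],[50,1],[53,1],[57,0],[57,1],[61,0],[61,1],[65,1]]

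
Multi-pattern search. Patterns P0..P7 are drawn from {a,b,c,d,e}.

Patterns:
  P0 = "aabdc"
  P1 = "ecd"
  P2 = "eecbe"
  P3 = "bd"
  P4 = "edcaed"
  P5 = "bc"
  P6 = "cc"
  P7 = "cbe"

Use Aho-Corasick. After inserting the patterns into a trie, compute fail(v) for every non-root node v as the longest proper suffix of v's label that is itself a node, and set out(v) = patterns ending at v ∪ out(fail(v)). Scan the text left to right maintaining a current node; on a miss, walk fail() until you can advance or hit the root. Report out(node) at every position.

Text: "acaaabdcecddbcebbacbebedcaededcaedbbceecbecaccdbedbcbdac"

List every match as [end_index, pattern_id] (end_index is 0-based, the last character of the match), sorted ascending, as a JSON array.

Construct AC machine:
Trie nodes:
  0='ε' goto a→1 b→13 c→21 e→6
  1='a' goto a→2
  2='aa' goto b→3
  3='aab' goto d→4
  4='aabd' goto c→5
  5='aabdc' goto ·  ←P0
  6='e' goto c→7 d→15 e→9
  7='ec' goto d→8
  8='ecd' goto ·  ←P1
  9='ee' goto c→10
  10='eec' goto b→11
  11='eecb' goto e→12
  12='eecbe' goto ·  ←P2
  13='b' goto c→20 d→14
  14='bd' goto ·  ←P3
  15='ed' goto c→16
  16='edc' goto a→17
  17='edca' goto e→18
  18='edcae' goto d→19
  19='edcaed' goto ·  ←P4
  20='bc' goto ·  ←P5
  21='c' goto b→23 c→22
  22='cc' goto ·  ←P6
  23='cb' goto e→24
  24='cbe' goto ·  ←P7

Failure links (BFS by depth):
  fail(1) 'a': from fail(0)=0 chase 'a': 0 ⇒ 0;  out=∅∪out(0)=∅
  fail(6) 'e': from fail(0)=0 chase 'e': 0 ⇒ 0;  out=∅∪out(0)=∅
  fail(13) 'b': from fail(0)=0 chase 'b': 0 ⇒ 0;  out=∅∪out(0)=∅
  fail(21) 'c': from fail(0)=0 chase 'c': 0 ⇒ 0;  out=∅∪out(0)=∅
  fail(2) 'aa': from fail(1)=0 chase 'a': 0 ⇒ 1;  out=∅∪out(1)=∅
  fail(7) 'ec': from fail(6)=0 chase 'c': 0 ⇒ 21;  out=∅∪out(21)=∅
  fail(9) 'ee': from fail(6)=0 chase 'e': 0 ⇒ 6;  out=∅∪out(6)=∅
  fail(14) 'bd': from fail(13)=0 chase 'd': 0 ⇒ 0;  out={3}∪out(0)={3}
  fail(15) 'ed': from fail(6)=0 chase 'd': 0 ⇒ 0;  out=∅∪out(0)=∅
  fail(20) 'bc': from fail(13)=0 chase 'c': 0 ⇒ 21;  out={5}∪out(21)={5}
  fail(22) 'cc': from fail(21)=0 chase 'c': 0 ⇒ 21;  out={6}∪out(21)={6}
  fail(23) 'cb': from fail(21)=0 chase 'b': 0 ⇒ 13;  out=∅∪out(13)=∅
  fail(3) 'aab': from fail(2)=1 chase 'b': 1→0 ⇒ 13;  out=∅∪out(13)=∅
  fail(8) 'ecd': from fail(7)=21 chase 'd': 21→0 ⇒ 0;  out={1}∪out(0)={1}
  fail(10) 'eec': from fail(9)=6 chase 'c': 6 ⇒ 7;  out=∅∪out(7)=∅
  fail(16) 'edc': from fail(15)=0 chase 'c': 0 ⇒ 21;  out=∅∪out(21)=∅
  fail(24) 'cbe': from fail(23)=13 chase 'e': 13→0 ⇒ 6;  out={7}∪out(6)={7}
  fail(4) 'aabd': from fail(3)=13 chase 'd': 13 ⇒ 14;  out=∅∪out(14)={3}
  fail(11) 'eecb': from fail(10)=7 chase 'b': 7→21 ⇒ 23;  out=∅∪out(23)=∅
  fail(17) 'edca': from fail(16)=21 chase 'a': 21→0 ⇒ 1;  out=∅∪out(1)=∅
  fail(5) 'aabdc': from fail(4)=14 chase 'c': 14→0 ⇒ 21;  out={0}∪out(21)={0}
  fail(12) 'eecbe': from fail(11)=23 chase 'e': 23 ⇒ 24;  out={2}∪out(24)={2,7}
  fail(18) 'edcae': from fail(17)=1 chase 'e': 1→0 ⇒ 6;  out=∅∪out(6)=∅
  fail(19) 'edcaed': from fail(18)=6 chase 'd': 6 ⇒ 15;  out={4}∪out(15)={4}

Run:
i=0 'a': node 0→1
i=1 'c': node 1→21 (via fail)
i=2 'a': node 21→1 (via fail)
i=3 'a': node 1→2
i=4 'a': node 2→2 (via fail)
i=5 'b': node 2→3
i=6 'd': node 3→4  → match P3@[5:6]
i=7 'c': node 4→5  → match P0@[3:7]
i=8 'e': node 5→6 (via fail)
i=9 'c': node 6→7
i=10 'd': node 7→8  → match P1@[8:10]
i=11 'd': node 8→0 (via fail)
i=12 'b': node 0→13
i=13 'c': node 13→20  → match P5@[12:13]
i=14 'e': node 20→6 (via fail)
i=15 'b': node 6→13 (via fail)
i=16 'b': node 13→13 (via fail)
i=17 'a': node 13→1 (via fail)
i=18 'c': node 1→21 (via fail)
i=19 'b': node 21→23
i=20 'e': node 23→24  → match P7@[18:20]
i=21 'b': node 24→13 (via fail)
i=22 'e': node 13→6 (via fail)
i=23 'd': node 6→15
i=24 'c': node 15→16
i=25 'a': node 16→17
i=26 'e': node 17→18
i=27 'd': node 18→19  → match P4@[22:27]
i=28 'e': node 19→6 (via fail)
i=29 'd': node 6→15
i=30 'c': node 15→16
i=31 'a': node 16→17
i=32 'e': node 17→18
i=33 'd': node 18→19  → match P4@[28:33]
i=34 'b': node 19→13 (via fail)
i=35 'b': node 13→13 (via fail)
i=36 'c': node 13→20  → match P5@[35:36]
i=37 'e': node 20→6 (via fail)
i=38 'e': node 6→9
i=39 'c': node 9→10
i=40 'b': node 10→11
i=41 'e': node 11→12  → match P2@[37:41],P7@[39:41]
i=42 'c': node 12→7 (via fail)
i=43 'a': node 7→1 (via fail)
i=44 'c': node 1→21 (via fail)
i=45 'c': node 21→22  → match P6@[44:45]
i=46 'd': node 22→0 (via fail)
i=47 'b': node 0→13
i=48 'e': node 13→6 (via fail)
i=49 'd': node 6→15
i=50 'b': node 15→13 (via fail)
i=51 'c': node 13→20  → match P5@[50:51]
i=52 'b': node 20→23 (via fail)
i=53 'd': node 23→14 (via fail)  → match P3@[52:53]
i=54 'a': node 14→1 (via fail)
i=55 'c': node 1→21 (via fail)

Matches: [[6,3],[7,0],[10,1],[13,5],[20,7],[27,4],[33,4],[36,5],[41,2],[41,7],[45,6],[51,5],[53,3]]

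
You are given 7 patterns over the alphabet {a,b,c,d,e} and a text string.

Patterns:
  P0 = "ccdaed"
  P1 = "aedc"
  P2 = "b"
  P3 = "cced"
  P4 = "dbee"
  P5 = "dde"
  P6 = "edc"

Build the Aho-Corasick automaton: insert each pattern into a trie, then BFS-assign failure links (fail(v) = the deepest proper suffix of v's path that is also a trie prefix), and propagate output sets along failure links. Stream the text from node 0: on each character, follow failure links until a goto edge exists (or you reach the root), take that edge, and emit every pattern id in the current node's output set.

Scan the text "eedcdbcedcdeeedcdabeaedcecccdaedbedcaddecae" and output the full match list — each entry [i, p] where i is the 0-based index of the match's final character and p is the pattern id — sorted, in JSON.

Construct AC machine:
Trie nodes:
  n0 'ε': a→7 b→11 c→1 d→14 e→20
  n1 'c': c→2
  n2 'cc': d→3 e→12
  n3 'ccd': a→4
  n4 'ccda': e→5
  n5 'ccdae': d→6
  n6 'ccdaed': ·  [P0 ends]
  n7 'a': e→8
  n8 'ae': d→9
  n9 'aed': c→10
  n10 'aedc': ·  [P1 ends]
  n11 'b': ·  [P2 ends]
  n12 'cce': d→13
  n13 'cced': ·  [P3 ends]
  n14 'd': b→15 d→18
  n15 'db': e→16
  n16 'dbe': e→17
  n17 'dbee': ·  [P4 ends]
  n18 'dd': e→19
  n19 'dde': ·  [P5 ends]
  n20 'e': d→21
  n21 'ed': c→22
  n22 'edc': ·  [P6 ends]

BFS fail/out derivation:
  fail(1) 'c': from fail(0)=0 chase 'c': 0 ⇒ 0;  out=∅∪out(0)=∅
  fail(7) 'a': from fail(0)=0 chase 'a': 0 ⇒ 0;  out=∅∪out(0)=∅
  fail(11) 'b': from fail(0)=0 chase 'b': 0 ⇒ 0;  out={2}∪out(0)={2}
  fail(14) 'd': from fail(0)=0 chase 'd': 0 ⇒ 0;  out=∅∪out(0)=∅
  fail(20) 'e': from fail(0)=0 chase 'e': 0 ⇒ 0;  out=∅∪out(0)=∅
  fail(2) 'cc': from fail(1)=0 chase 'c': 0 ⇒ 1;  out=∅∪out(1)=∅
  fail(8) 'ae': from fail(7)=0 chase 'e': 0 ⇒ 20;  out=∅∪out(20)=∅
  fail(15) 'db': from fail(14)=0 chase 'b': 0 ⇒ 11;  out=∅∪out(11)={2}
  fail(18) 'dd': from fail(14)=0 chase 'd': 0 ⇒ 14;  out=∅∪out(14)=∅
  fail(21) 'ed': from fail(20)=0 chase 'd': 0 ⇒ 14;  out=∅∪out(14)=∅
  fail(3) 'ccd': from fail(2)=1 chase 'd': 1→0 ⇒ 14;  out=∅∪out(14)=∅
  fail(9) 'aed': from fail(8)=20 chase 'd': 20 ⇒ 21;  out=∅∪out(21)=∅
  fail(12) 'cce': from fail(2)=1 chase 'e': 1→0 ⇒ 20;  out=∅∪out(20)=∅
  fail(16) 'dbe': from fail(15)=11 chase 'e': 11→0 ⇒ 20;  out=∅∪out(20)=∅
  fail(19) 'dde': from fail(18)=14 chase 'e': 14→0 ⇒ 20;  out={5}∪out(20)={5}
  fail(22) 'edc': from fail(21)=14 chase 'c': 14→0 ⇒ 1;  out={6}∪out(1)={6}
  fail(4) 'ccda': from fail(3)=14 chase 'a': 14→0 ⇒ 7;  out=∅∪out(7)=∅
  fail(10) 'aedc': from fail(9)=21 chase 'c': 21 ⇒ 22;  out={1}∪out(22)={1,6}
  fail(13) 'cced': from fail(12)=20 chase 'd': 20 ⇒ 21;  out={3}∪out(21)={3}
  fail(17) 'dbee': from fail(16)=20 chase 'e': 20→0 ⇒ 20;  out={4}∪out(20)={4}
  fail(5) 'ccdae': from fail(4)=7 chase 'e': 7 ⇒ 8;  out=∅∪out(8)=∅
  fail(6) 'ccdaed': from fail(5)=8 chase 'd': 8 ⇒ 9;  out={0}∪out(9)={0}

Run:
i=0 'e': node 0→20
i=1 'e': node 20→20 ·f
i=2 'd': node 20→21
i=3 'c': node 21→22  emit P6@[1:3]
i=4 'd': node 22→14 ·f
i=5 'b': node 14→15  emit P2@[5:5]
i=6 'c': node 15→1 ·f
i=7 'e': node 1→20 ·f
i=8 'd': node 20→21
i=9 'c': node 21→22  emit P6@[7:9]
i=10 'd': node 22→14 ·f
i=11 'e': node 14→20 ·f
i=12 'e': node 20→20 ·f
i=13 'e': node 20→20 ·f
i=14 'd': node 20→21
i=15 'c': node 21→22  emit P6@[13:15]
i=16 'd': node 22→14 ·f
i=17 'a': node 14→7 ·f
i=18 'b': node 7→11 ·f  emit P2@[18:18]
i=19 'e': node 11→20 ·f
i=20 'a': node 20→7 ·f
i=21 'e': node 7→8
i=22 'd': node 8→9
i=23 'c': node 9→10  emit P1@[20:23],P6@[21:23]
i=24 'e': node 10→20 ·f
i=25 'c': node 20→1 ·f
i=26 'c': node 1→2
i=27 'c': node 2→2 ·f
i=28 'd': node 2→3
i=29 'a': node 3→4
i=30 'e': node 4→5
i=31 'd': node 5→6  emit P0@[26:31]
i=32 'b': node 6→15 ·f  emit P2@[32:32]
i=33 'e': node 15→16
i=34 'd': node 16→21 ·f
i=35 'c': node 21→22  emit P6@[33:35]
i=36 'a': node 22→7 ·f
i=37 'd': node 7→14 ·f
i=38 'd': node 14→18
i=39 'e': node 18→19  emit P5@[37:39]
i=40 'c': node 19→1 ·f
i=41 'a': node 1→7 ·f
i=42 'e': node 7→8

Matches: [[3,6],[5,2],[9,6],[15,6],[18,2],[23,1],[23,6],[31,0],[32,2],[35,6],[39,5]]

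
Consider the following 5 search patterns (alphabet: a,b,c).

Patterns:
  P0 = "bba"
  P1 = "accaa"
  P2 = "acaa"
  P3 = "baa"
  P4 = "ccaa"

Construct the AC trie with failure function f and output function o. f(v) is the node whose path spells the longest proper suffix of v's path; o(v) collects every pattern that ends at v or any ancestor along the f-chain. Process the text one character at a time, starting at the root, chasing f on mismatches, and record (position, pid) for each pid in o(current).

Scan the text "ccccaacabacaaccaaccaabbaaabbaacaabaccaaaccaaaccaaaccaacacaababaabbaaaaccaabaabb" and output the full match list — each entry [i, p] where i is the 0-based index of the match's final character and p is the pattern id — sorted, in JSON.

Build:
Trie (insert patterns):
  n0 'ε': a→4 b→1 c→13
  n1 'b': a→11 b→2
  n2 'bb': a→3
  n3 'bba': ·  ←P0
  n4 'a': c→5
  n5 'ac': a→9 c→6
  n6 'acc': a→7
  n7 'acca': a→8
  n8 'accaa': ·  ←P1
  n9 'aca': a→10
  n10 'acaa': ·  ←P2
  n11 'ba': a→12
  n12 'baa': ·  ←P3
  n13 'c': c→14
  n14 'cc': a→15
  n15 'cca': a→16
  n16 'ccaa': ·  ←P4

BFS fail/out derivation:
  n1('b'): parent n0 fail=0; on 'b' 0 → fail=0;  out ∅∪∅=∅
  n4('a'): parent n0 fail=0; on 'a' 0 → fail=0;  out ∅∪∅=∅
  n13('c'): parent n0 fail=0; on 'c' 0 → fail=0;  out ∅∪∅=∅
  n2('bb'): parent n1 fail=0; on 'b' 0 → fail=1;  out ∅∪∅=∅
  n5('ac'): parent n4 fail=0; on 'c' 0 → fail=13;  out ∅∪∅=∅
  n11('ba'): parent n1 fail=0; on 'a' 0 → fail=4;  out ∅∪∅=∅
  n14('cc'): parent n13 fail=0; on 'c' 0 → fail=13;  out ∅∪∅=∅
  n3('bba'): parent n2 fail=1; on 'a' 1 → fail=11;  out {0}∪∅={0}
  n6('acc'): parent n5 fail=13; on 'c' 13 → fail=14;  out ∅∪∅=∅
  n9('aca'): parent n5 fail=13; on 'a' 13→0 → fail=4;  out ∅∪∅=∅
  n12('baa'): parent n11 fail=4; on 'a' 4→0 → fail=4;  out {3}∪∅={3}
  n15('cca'): parent n14 fail=13; on 'a' 13→0 → fail=4;  out ∅∪∅=∅
  n7('acca'): parent n6 fail=14; on 'a' 14 → fail=15;  out ∅∪∅=∅
  n10('acaa'): parent n9 fail=4; on 'a' 4→0 → fail=4;  out {2}∪∅={2}
  n16('ccaa'): parent n15 fail=4; on 'a' 4→0 → fail=4;  out {4}∪∅={4}
  n8('accaa'): parent n7 fail=15; on 'a' 15 → fail=16;  out {1}∪{4}={1,4}

Run:
[0] read 'c'  n0⇒n13
[1] read 'c'  n13⇒n14
[2] read 'c'  n14⇒n14 ·f
[3] read 'c'  n14⇒n14 ·f
[4] read 'a'  n14⇒n15
[5] read 'a'  n15⇒n16  → match P4@[2:5]
[6] read 'c'  n16⇒n5 ·f
[7] read 'a'  n5⇒n9
[8] read 'b'  n9⇒n1 ·f
[9] read 'a'  n1⇒n11
[10] read 'c'  n11⇒n5 ·f
[11] read 'a'  n5⇒n9
[12] read 'a'  n9⇒n10  → match P2@[9:12]
[13] read 'c'  n10⇒n5 ·f
[14] read 'c'  n5⇒n6
[15] read 'a'  n6⇒n7
[16] read 'a'  n7⇒n8  → match P1@[12:16],P4@[13:16]
[17] read 'c'  n8⇒n5 ·f
[18] read 'c'  n5⇒n6
[19] read 'a'  n6⇒n7
[20] read 'a'  n7⇒n8  → match P1@[16:20],P4@[17:20]
[21] read 'b'  n8⇒n1 ·f
[22] read 'b'  n1⇒n2
[23] read 'a'  n2⇒n3  → match P0@[21:23]
[24] read 'a'  n3⇒n12 ·f  → match P3@[22:24]
[25] read 'a'  n12⇒n4 ·f
[26] read 'b'  n4⇒n1 ·f
[27] read 'b'  n1⇒n2
[28] read 'a'  n2⇒n3  → match P0@[26:28]
[29] read 'a'  n3⇒n12 ·f  → match P3@[27:29]
[30] read 'c'  n12⇒n5 ·f
[31] read 'a'  n5⇒n9
[32] read 'a'  n9⇒n10  → match P2@[29:32]
[33] read 'b'  n10⇒n1 ·f
[34] read 'a'  n1⇒n11
[35] read 'c'  n11⇒n5 ·f
[36] read 'c'  n5⇒n6
[37] read 'a'  n6⇒n7
[38] read 'a'  n7⇒n8  → match P1@[34:38],P4@[35:38]
[39] read 'a'  n8⇒n4 ·f
[40] read 'c'  n4⇒n5
[41] read 'c'  n5⇒n6
[42] read 'a'  n6⇒n7
[43] read 'a'  n7⇒n8  → match P1@[39:43],P4@[40:43]
[44] read 'a'  n8⇒n4 ·f
[45] read 'c'  n4⇒n5
[46] read 'c'  n5⇒n6
[47] read 'a'  n6⇒n7
[48] read 'a'  n7⇒n8  → match P1@[44:48],P4@[45:48]
[49] read 'a'  n8⇒n4 ·f
[50] read 'c'  n4⇒n5
[51] read 'c'  n5⇒n6
[52] read 'a'  n6⇒n7
[53] read 'a'  n7⇒n8  → match P1@[49:53],P4@[50:53]
[54] read 'c'  n8⇒n5 ·f
[55] read 'a'  n5⇒n9
[56] read 'c'  n9⇒n5 ·f
[57] read 'a'  n5⇒n9
[58] read 'a'  n9⇒n10  → match P2@[55:58]
[59] read 'b'  n10⇒n1 ·f
[60] read 'a'  n1⇒n11
[61] read 'b'  n11⇒n1 ·f
[62] read 'a'  n1⇒n11
[63] read 'a'  n11⇒n12  → match P3@[61:63]
[64] read 'b'  n12⇒n1 ·f
[65] read 'b'  n1⇒n2
[66] read 'a'  n2⇒n3  → match P0@[64:66]
[67] read 'a'  n3⇒n12 ·f  → match P3@[65:67]
[68] read 'a'  n12⇒n4 ·f
[69] read 'a'  n4⇒n4 ·f
[70] read 'c'  n4⇒n5
[71] read 'c'  n5⇒n6
[72] read 'a'  n6⇒n7
[73] read 'a'  n7⇒n8  → match P1@[69:73],P4@[70:73]
[74] read 'b'  n8⇒n1 ·f
[75] read 'a'  n1⇒n11
[76] read 'a'  n11⇒n12  → match P3@[74:76]
[77] read 'b'  n12⇒n1 ·f
[78] read 'b'  n1⇒n2

Result: [[5,4],[12,2],[16,1],[16,4],[20,1],[20,4],[23,0],[24,3],[28,0],[29,3],[32,2],[38,1],[38,4],[43,1],[43,4],[48,1],[48,4],[53,1],[53,4],[58,2],[63,3],[66,0],[67,3],[73,1],[73,4],[76,3]]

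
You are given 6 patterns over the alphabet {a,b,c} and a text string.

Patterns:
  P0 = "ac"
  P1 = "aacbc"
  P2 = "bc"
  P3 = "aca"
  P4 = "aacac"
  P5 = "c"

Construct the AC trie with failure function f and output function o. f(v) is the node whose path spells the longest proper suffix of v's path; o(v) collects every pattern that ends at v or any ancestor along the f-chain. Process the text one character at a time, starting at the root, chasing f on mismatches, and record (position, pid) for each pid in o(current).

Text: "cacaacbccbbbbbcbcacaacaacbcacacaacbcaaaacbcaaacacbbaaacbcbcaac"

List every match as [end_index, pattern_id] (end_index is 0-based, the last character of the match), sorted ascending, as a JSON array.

Build:
Trie (insert patterns):
  0='ε' goto a→1 b→7 c→12
  1='a' goto a→3 c→2
  2='ac' goto a→9  [P0 ends]
  3='aa' goto c→4
  4='aac' goto a→10 b→5
  5='aacb' goto c→6
  6='aacbc' goto ·  [P1 ends]
  7='b' goto c→8
  8='bc' goto ·  [P2 ends]
  9='aca' goto ·  [P3 ends]
  10='aaca' goto c→11
  11='aacac' goto ·  [P4 ends]
  12='c' goto ·  [P5 ends]

Failure links (BFS by depth):
  fail(1) 'a': from fail(0)=0 chase 'a': 0 ⇒ 0;  out=∅∪out(0)=∅
  fail(7) 'b': from fail(0)=0 chase 'b': 0 ⇒ 0;  out=∅∪out(0)=∅
  fail(12) 'c': from fail(0)=0 chase 'c': 0 ⇒ 0;  out={5}∪out(0)={5}
  fail(2) 'ac': from fail(1)=0 chase 'c': 0 ⇒ 12;  out={0}∪out(12)={0,5}
  fail(3) 'aa': from fail(1)=0 chase 'a': 0 ⇒ 1;  out=∅∪out(1)=∅
  fail(8) 'bc': from fail(7)=0 chase 'c': 0 ⇒ 12;  out={2}∪out(12)={2,5}
  fail(4) 'aac': from fail(3)=1 chase 'c': 1 ⇒ 2;  out=∅∪out(2)={0,5}
  fail(9) 'aca': from fail(2)=12 chase 'a': 12→0 ⇒ 1;  out={3}∪out(1)={3}
  fail(5) 'aacb': from fail(4)=2 chase 'b': 2→12→0 ⇒ 7;  out=∅∪out(7)=∅
  fail(10) 'aaca': from fail(4)=2 chase 'a': 2 ⇒ 9;  out=∅∪out(9)={3}
  fail(6) 'aacbc': from fail(5)=7 chase 'c': 7 ⇒ 8;  out={1}∪out(8)={1,2,5}
  fail(11) 'aacac': from fail(10)=9 chase 'c': 9→1 ⇒ 2;  out={4}∪out(2)={0,4,5}

Text stream:
i=0 'c': node 0→12  emit P5@[0:0]
i=1 'a': node 12→1 (fail-walked)
i=2 'c': node 1→2  emit P0@[1:2],P5@[2:2]
i=3 'a': node 2→9  emit P3@[1:3]
i=4 'a': node 9→3 (fail-walked)
i=5 'c': node 3→4  emit P0@[4:5],P5@[5:5]
i=6 'b': node 4→5
i=7 'c': node 5→6  emit P1@[3:7],P2@[6:7],P5@[7:7]
i=8 'c': node 6→12 (fail-walked)  emit P5@[8:8]
i=9 'b': node 12→7 (fail-walked)
i=10 'b': node 7→7 (fail-walked)
i=11 'b': node 7→7 (fail-walked)
i=12 'b': node 7→7 (fail-walked)
i=13 'b': node 7→7 (fail-walked)
i=14 'c': node 7→8  emit P2@[13:14],P5@[14:14]
i=15 'b': node 8→7 (fail-walked)
i=16 'c': node 7→8  emit P2@[15:16],P5@[16:16]
i=17 'a': node 8→1 (fail-walked)
i=18 'c': node 1→2  emit P0@[17:18],P5@[18:18]
i=19 'a': node 2→9  emit P3@[17:19]
i=20 'a': node 9→3 (fail-walked)
i=21 'c': node 3→4  emit P0@[20:21],P5@[21:21]
i=22 'a': node 4→10  emit P3@[20:22]
i=23 'a': node 10→3 (fail-walked)
i=24 'c': node 3→4  emit P0@[23:24],P5@[24:24]
i=25 'b': node 4→5
i=26 'c': node 5→6  emit P1@[22:26],P2@[25:26],P5@[26:26]
i=27 'a': node 6→1 (fail-walked)
i=28 'c': node 1→2  emit P0@[27:28],P5@[28:28]
i=29 'a': node 2→9  emit P3@[27:29]
i=30 'c': node 9→2 (fail-walked)  emit P0@[29:30],P5@[30:30]
i=31 'a': node 2→9  emit P3@[29:31]
i=32 'a': node 9→3 (fail-walked)
i=33 'c': node 3→4  emit P0@[32:33],P5@[33:33]
i=34 'b': node 4→5
i=35 'c': node 5→6  emit P1@[31:35],P2@[34:35],P5@[35:35]
i=36 'a': node 6→1 (fail-walked)
i=37 'a': node 1→3
i=38 'a': node 3→3 (fail-walked)
i=39 'a': node 3→3 (fail-walked)
i=40 'c': node 3→4  emit P0@[39:40],P5@[40:40]
i=41 'b': node 4→5
i=42 'c': node 5→6  emit P1@[38:42],P2@[41:42],P5@[42:42]
i=43 'a': node 6→1 (fail-walked)
i=44 'a': node 1→3
i=45 'a': node 3→3 (fail-walked)
i=46 'c': node 3→4  emit P0@[45:46],P5@[46:46]
i=47 'a': node 4→10  emit P3@[45:47]
i=48 'c': node 10→11  emit P0@[47:48],P4@[44:48],P5@[48:48]
i=49 'b': node 11→7 (fail-walked)
i=50 'b': node 7→7 (fail-walked)
i=51 'a': node 7→1 (fail-walked)
i=52 'a': node 1→3
i=53 'a': node 3→3 (fail-walked)
i=54 'c': node 3→4  emit P0@[53:54],P5@[54:54]
i=55 'b': node 4→5
i=56 'c': node 5→6  emit P1@[52:56],P2@[55:56],P5@[56:56]
i=57 'b': node 6→7 (fail-walked)
i=58 'c': node 7→8  emit P2@[57:58],P5@[58:58]
i=59 'a': node 8→1 (fail-walked)
i=60 'a': node 1→3
i=61 'c': node 3→4  emit P0@[60:61],P5@[61:61]

All matches (sorted): [[0,5],[2,0],[2,5],[3,3],[5,0],[5,5],[7,1],[7,2],[7,5],[8,5],[14,2],[14,5],[16,2],[16,5],[18,0],[18,5],[19,3],[21,0],[21,5],[22,3],[24,0],[24,5],[26,1],[26,2],[26,5],[28,0],[28,5],[29,3],[30,0],[30,5],[31,3],[33,0],[33,5],[35,1],[35,2],[35,5],[40,0],[40,5],[42,1],[42,2],[42,5],[46,0],[46,5],[47,3],[48,0],[48,4],[48,5],[54,0],[54,5],[56,1],[56,2],[56,5],[58,2],[58,5],[61,0],[61,5]]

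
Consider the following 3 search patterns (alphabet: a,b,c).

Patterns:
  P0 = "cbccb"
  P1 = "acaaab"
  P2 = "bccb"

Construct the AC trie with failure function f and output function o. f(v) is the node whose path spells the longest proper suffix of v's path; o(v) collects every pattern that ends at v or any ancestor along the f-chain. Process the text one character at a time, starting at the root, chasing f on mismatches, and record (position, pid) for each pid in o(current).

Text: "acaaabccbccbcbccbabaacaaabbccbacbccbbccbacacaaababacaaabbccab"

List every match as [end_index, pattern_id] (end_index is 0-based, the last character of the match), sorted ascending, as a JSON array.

Build:
Trie nodes:
  0='ε' goto a→6 b→12 c→1
  1='c' goto b→2
  2='cb' goto c→3
  3='cbc' goto c→4
  4='cbcc' goto b→5
  5='cbccb' goto ·  [P0 ends]
  6='a' goto c→7
  7='ac' goto a→8
  8='aca' goto a→9
  9='acaa' goto a→10
  10='acaaa' goto b→11
  11='acaaab' goto ·  [P1 ends]
  12='b' goto c→13
  13='bc' goto c→14
  14='bcc' goto b→15
  15='bccb' goto ·  [P2 ends]

BFS fail/out derivation:
  n1('c'): parent n0 fail=0; on 'c' 0 → fail=0;  out ∅∪∅=∅
  n6('a'): parent n0 fail=0; on 'a' 0 → fail=0;  out ∅∪∅=∅
  n12('b'): parent n0 fail=0; on 'b' 0 → fail=0;  out ∅∪∅=∅
  n2('cb'): parent n1 fail=0; on 'b' 0 → fail=12;  out ∅∪∅=∅
  n7('ac'): parent n6 fail=0; on 'c' 0 → fail=1;  out ∅∪∅=∅
  n13('bc'): parent n12 fail=0; on 'c' 0 → fail=1;  out ∅∪∅=∅
  n3('cbc'): parent n2 fail=12; on 'c' 12 → fail=13;  out ∅∪∅=∅
  n8('aca'): parent n7 fail=1; on 'a' 1→0 → fail=6;  out ∅∪∅=∅
  n14('bcc'): parent n13 fail=1; on 'c' 1→0 → fail=1;  out ∅∪∅=∅
  n4('cbcc'): parent n3 fail=13; on 'c' 13 → fail=14;  out ∅∪∅=∅
  n9('acaa'): parent n8 fail=6; on 'a' 6→0 → fail=6;  out ∅∪∅=∅
  n15('bccb'): parent n14 fail=1; on 'b' 1 → fail=2;  out {2}∪∅={2}
  n5('cbccb'): parent n4 fail=14; on 'b' 14 → fail=15;  out {0}∪{2}={0,2}
  n10('acaaa'): parent n9 fail=6; on 'a' 6→0 → fail=6;  out ∅∪∅=∅
  n11('acaaab'): parent n10 fail=6; on 'b' 6→0 → fail=12;  out {1}∪∅={1}

Text stream:
[0] read 'a'  n0⇒n6
[1] read 'c'  n6⇒n7
[2] read 'a'  n7⇒n8
[3] read 'a'  n8⇒n9
[4] read 'a'  n9⇒n10
[5] read 'b'  n10⇒n11  emit P1@[0:5]
[6] read 'c'  n11⇒n13 (fail-walked)
[7] read 'c'  n13⇒n14
[8] read 'b'  n14⇒n15  emit P2@[5:8]
[9] read 'c'  n15⇒n3 (fail-walked)
[10] read 'c'  n3⇒n4
[11] read 'b'  n4⇒n5  emit P0@[7:11],P2@[8:11]
[12] read 'c'  n5⇒n3 (fail-walked)
[13] read 'b'  n3⇒n2 (fail-walked)
[14] read 'c'  n2⇒n3
[15] read 'c'  n3⇒n4
[16] read 'b'  n4⇒n5  emit P0@[12:16],P2@[13:16]
[17] read 'a'  n5⇒n6 (fail-walked)
[18] read 'b'  n6⇒n12 (fail-walked)
[19] read 'a'  n12⇒n6 (fail-walked)
[20] read 'a'  n6⇒n6 (fail-walked)
[21] read 'c'  n6⇒n7
[22] read 'a'  n7⇒n8
[23] read 'a'  n8⇒n9
[24] read 'a'  n9⇒n10
[25] read 'b'  n10⇒n11  emit P1@[20:25]
[26] read 'b'  n11⇒n12 (fail-walked)
[27] read 'c'  n12⇒n13
[28] read 'c'  n13⇒n14
[29] read 'b'  n14⇒n15  emit P2@[26:29]
[30] read 'a'  n15⇒n6 (fail-walked)
[31] read 'c'  n6⇒n7
[32] read 'b'  n7⇒n2 (fail-walked)
[33] read 'c'  n2⇒n3
[34] read 'c'  n3⇒n4
[35] read 'b'  n4⇒n5  emit P0@[31:35],P2@[32:35]
[36] read 'b'  n5⇒n12 (fail-walked)
[37] read 'c'  n12⇒n13
[38] read 'c'  n13⇒n14
[39] read 'b'  n14⇒n15  emit P2@[36:39]
[40] read 'a'  n15⇒n6 (fail-walked)
[41] read 'c'  n6⇒n7
[42] read 'a'  n7⇒n8
[43] read 'c'  n8⇒n7 (fail-walked)
[44] read 'a'  n7⇒n8
[45] read 'a'  n8⇒n9
[46] read 'a'  n9⇒n10
[47] read 'b'  n10⇒n11  emit P1@[42:47]
[48] read 'a'  n11⇒n6 (fail-walked)
[49] read 'b'  n6⇒n12 (fail-walked)
[50] read 'a'  n12⇒n6 (fail-walked)
[51] read 'c'  n6⇒n7
[52] read 'a'  n7⇒n8
[53] read 'a'  n8⇒n9
[54] read 'a'  n9⇒n10
[55] read 'b'  n10⇒n11  emit P1@[50:55]
[56] read 'b'  n11⇒n12 (fail-walked)
[57] read 'c'  n12⇒n13
[58] read 'c'  n13⇒n14
[59] read 'a'  n14⇒n6 (fail-walked)
[60] read 'b'  n6⇒n12 (fail-walked)

Result: [[5,1],[8,2],[11,0],[11,2],[16,0],[16,2],[25,1],[29,2],[35,0],[35,2],[39,2],[47,1],[55,1]]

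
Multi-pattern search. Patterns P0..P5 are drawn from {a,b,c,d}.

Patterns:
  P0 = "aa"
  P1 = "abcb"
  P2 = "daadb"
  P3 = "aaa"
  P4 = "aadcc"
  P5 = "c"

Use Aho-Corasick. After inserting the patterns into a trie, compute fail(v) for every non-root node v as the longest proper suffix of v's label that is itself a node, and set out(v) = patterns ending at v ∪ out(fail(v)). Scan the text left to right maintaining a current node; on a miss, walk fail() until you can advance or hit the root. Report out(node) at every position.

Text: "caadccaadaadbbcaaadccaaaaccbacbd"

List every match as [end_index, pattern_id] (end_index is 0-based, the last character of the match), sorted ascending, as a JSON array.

Construct AC machine:
Trie nodes:
  n0 'ε': a→1 c→15 d→6
  n1 'a': a→2 b→3
  n2 'aa': a→11 d→12  ←P0
  n3 'ab': c→4
  n4 'abc': b→5
  n5 'abcb': ·  ←P1
  n6 'd': a→7
  n7 'da': a→8
  n8 'daa': d→9
  n9 'daad': b→10
  n10 'daadb': ·  ←P2
  n11 'aaa': ·  ←P3
  n12 'aad': c→13
  n13 'aadc': c→14
  n14 'aadcc': ·  ←P4
  n15 'c': ·  ←P5

Failure links (BFS by depth):
  fail(1) 'a': from fail(0)=0 chase 'a': 0 ⇒ 0;  out=∅∪out(0)=∅
  fail(6) 'd': from fail(0)=0 chase 'd': 0 ⇒ 0;  out=∅∪out(0)=∅
  fail(15) 'c': from fail(0)=0 chase 'c': 0 ⇒ 0;  out={5}∪out(0)={5}
  fail(2) 'aa': from fail(1)=0 chase 'a': 0 ⇒ 1;  out={0}∪out(1)={0}
  fail(3) 'ab': from fail(1)=0 chase 'b': 0 ⇒ 0;  out=∅∪out(0)=∅
  fail(7) 'da': from fail(6)=0 chase 'a': 0 ⇒ 1;  out=∅∪out(1)=∅
  fail(4) 'abc': from fail(3)=0 chase 'c': 0 ⇒ 15;  out=∅∪out(15)={5}
  fail(8) 'daa': from fail(7)=1 chase 'a': 1 ⇒ 2;  out=∅∪out(2)={0}
  fail(11) 'aaa': from fail(2)=1 chase 'a': 1 ⇒ 2;  out={3}∪out(2)={0,3}
  fail(12) 'aad': from fail(2)=1 chase 'd': 1→0 ⇒ 6;  out=∅∪out(6)=∅
  fail(5) 'abcb': from fail(4)=15 chase 'b': 15→0 ⇒ 0;  out={1}∪out(0)={1}
  fail(9) 'daad': from fail(8)=2 chase 'd': 2 ⇒ 12;  out=∅∪out(12)=∅
  fail(13) 'aadc': from fail(12)=6 chase 'c': 6→0 ⇒ 15;  out=∅∪out(15)={5}
  fail(10) 'daadb': from fail(9)=12 chase 'b': 12→6→0 ⇒ 0;  out={2}∪out(0)={2}
  fail(14) 'aadcc': from fail(13)=15 chase 'c': 15→0 ⇒ 15;  out={4}∪out(15)={4,5}

Scan:
pos 0 'c': at 15  ** P5@[0:0]
pos 1 'a': at 1 (via fail)
pos 2 'a': at 2  ** P0@[1:2]
pos 3 'd': at 12
pos 4 'c': at 13  ** P5@[4:4]
pos 5 'c': at 14  ** P4@[1:5],P5@[5:5]
pos 6 'a': at 1 (via fail)
pos 7 'a': at 2  ** P0@[6:7]
pos 8 'd': at 12
pos 9 'a': at 7 (via fail)
pos 10 'a': at 8  ** P0@[9:10]
pos 11 'd': at 9
pos 12 'b': at 10  ** P2@[8:12]
pos 13 'b': at 0 (via fail)
pos 14 'c': at 15  ** P5@[14:14]
pos 15 'a': at 1 (via fail)
pos 16 'a': at 2  ** P0@[15:16]
pos 17 'a': at 11  ** P0@[16:17],P3@[15:17]
pos 18 'd': at 12 (via fail)
pos 19 'c': at 13  ** P5@[19:19]
pos 20 'c': at 14  ** P4@[16:20],P5@[20:20]
pos 21 'a': at 1 (via fail)
pos 22 'a': at 2  ** P0@[21:22]
pos 23 'a': at 11  ** P0@[22:23],P3@[21:23]
pos 24 'a': at 11 (via fail)  ** P0@[23:24],P3@[22:24]
pos 25 'c': at 15 (via fail)  ** P5@[25:25]
pos 26 'c': at 15 (via fail)  ** P5@[26:26]
pos 27 'b': at 0 (via fail)
pos 28 'a': at 1
pos 29 'c': at 15 (via fail)  ** P5@[29:29]
pos 30 'b': at 0 (via fail)
pos 31 'd': at 6

Matches: [[0,5],[2,0],[4,5],[5,4],[5,5],[7,0],[10,0],[12,2],[14,5],[16,0],[17,0],[17,3],[19,5],[20,4],[20,5],[22,0],[23,0],[23,3],[24,0],[24,3],[25,5],[26,5],[29,5]]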